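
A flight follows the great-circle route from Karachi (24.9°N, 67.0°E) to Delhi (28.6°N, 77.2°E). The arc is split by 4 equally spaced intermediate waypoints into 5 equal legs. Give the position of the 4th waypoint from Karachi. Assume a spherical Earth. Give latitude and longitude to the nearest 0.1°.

Convert each endpoint to a unit vector on the sphere (x = cos φ cos λ, y = cos φ sin λ, z = sin φ).
The central angle between the endpoints is δ = arccos(p₁·p₂) ≈ 0.172 rad (9.8°).
Interpolate at f = 4/5 with slerp weights a = sin((1−f)δ)/sin δ ≈ 0.201, b = sin(fδ)/sin δ ≈ 0.801.
p = a·p₁ + b·p₂ ≈ (0.227, 0.854, 0.468); φ = arcsin(p_z) ≈ 27.92°, λ = atan2(p_y, p_x) ≈ 75.11°.

≈ 27.9°N, 75.1°E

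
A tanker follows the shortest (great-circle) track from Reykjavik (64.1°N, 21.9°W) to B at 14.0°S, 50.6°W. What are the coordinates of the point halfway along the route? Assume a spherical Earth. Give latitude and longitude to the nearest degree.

Convert each endpoint to a unit vector on the sphere (x = cos φ cos λ, y = cos φ sin λ, z = sin φ).
The central angle between the endpoints is δ = arccos(p₁·p₂) ≈ 1.416 rad (81.1°).
Interpolate at f = 1/2 with slerp weights a = sin((1−f)δ)/sin δ ≈ 0.658, b = sin(fδ)/sin δ ≈ 0.658.
p = a·p₁ + b·p₂ ≈ (0.672, -0.601, 0.433); φ = arcsin(p_z) ≈ 25.65°, λ = atan2(p_y, p_x) ≈ -41.79°.

≈ 26°N, 42°W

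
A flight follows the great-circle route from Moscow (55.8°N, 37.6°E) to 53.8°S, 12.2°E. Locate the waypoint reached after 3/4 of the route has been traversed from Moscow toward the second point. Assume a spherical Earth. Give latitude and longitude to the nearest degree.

Convert each endpoint to a unit vector on the sphere (x = cos φ cos λ, y = cos φ sin λ, z = sin φ).
The central angle between the endpoints is δ = arccos(p₁·p₂) ≈ 1.947 rad (111.6°).
Interpolate at f = 3/4 with slerp weights a = sin((1−f)δ)/sin δ ≈ 0.503, b = sin(fδ)/sin δ ≈ 1.069.
p = a·p₁ + b·p₂ ≈ (0.841, 0.306, -0.446); φ = arcsin(p_z) ≈ -26.51°, λ = atan2(p_y, p_x) ≈ 19.99°.

≈ 27°S, 20°E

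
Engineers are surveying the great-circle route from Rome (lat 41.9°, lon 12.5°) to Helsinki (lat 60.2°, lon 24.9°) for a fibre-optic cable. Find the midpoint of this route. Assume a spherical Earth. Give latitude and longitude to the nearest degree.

Convert each endpoint to a unit vector on the sphere (x = cos φ cos λ, y = cos φ sin λ, z = sin φ).
The central angle between the endpoints is δ = arccos(p₁·p₂) ≈ 0.346 rad (19.8°).
Interpolate at f = 1/2 with slerp weights a = sin((1−f)δ)/sin δ ≈ 0.508, b = sin(fδ)/sin δ ≈ 0.508.
p = a·p₁ + b·p₂ ≈ (0.598, 0.188, 0.779); φ = arcsin(p_z) ≈ 51.21°, λ = atan2(p_y, p_x) ≈ 17.46°.

≈ lat 51°, lon 17°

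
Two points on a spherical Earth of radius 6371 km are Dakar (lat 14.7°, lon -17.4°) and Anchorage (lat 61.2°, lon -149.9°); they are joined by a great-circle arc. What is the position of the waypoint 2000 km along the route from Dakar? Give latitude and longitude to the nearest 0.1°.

The haversine formula gives a central angle δ ≈ 1.663 rad (95.3°) between the endpoints. The total great-circle distance is δ·R ≈ 1.663 × 6371 ≈ 10597 km, so the target fraction is f = 2000/10597 ≈ 0.189.
Interpolate at f ≈ 0.189 with slerp weights a = sin((1−f)δ)/sin δ ≈ 0.980, b = sin(fδ)/sin δ ≈ 0.310.
p = a·p₁ + b·p₂ ≈ (0.775, -0.358, 0.520); φ = arcsin(p_z) ≈ 31.36°, λ = atan2(p_y, p_x) ≈ -24.81°.

≈ lat 31.4°, lon -24.8°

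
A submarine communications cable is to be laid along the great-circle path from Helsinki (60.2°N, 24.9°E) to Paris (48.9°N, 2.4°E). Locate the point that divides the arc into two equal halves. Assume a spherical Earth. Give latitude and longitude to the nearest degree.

Write both endpoints as unit vectors p₁, p₂ with components (cos φ cos λ, cos φ sin λ, sin φ).
The central angle between the endpoints is δ = arccos(p₁·p₂) ≈ 0.299 rad (17.1°).
Interpolate at f = 1/2 with slerp weights a = sin((1−f)δ)/sin δ ≈ 0.506, b = sin(fδ)/sin δ ≈ 0.506.
p = a·p₁ + b·p₂ ≈ (0.560, 0.120, 0.820); φ = arcsin(p_z) ≈ 55.06°, λ = atan2(p_y, p_x) ≈ 12.07°.

≈ 55°N, 12°E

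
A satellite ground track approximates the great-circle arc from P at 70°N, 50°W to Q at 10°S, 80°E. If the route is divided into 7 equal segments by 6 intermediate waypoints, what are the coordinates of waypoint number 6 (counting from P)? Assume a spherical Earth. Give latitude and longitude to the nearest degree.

≈ 5°N, 75°E

The haversine formula gives a central angle δ ≈ 1.960 rad (112.3°) between the endpoints.
Interpolate at f = 6/7 with slerp weights a = sin((1−f)δ)/sin δ ≈ 0.299, b = sin(fδ)/sin δ ≈ 1.074.
p = a·p₁ + b·p₂ ≈ (0.249, 0.964, 0.094); φ = arcsin(p_z) ≈ 5.40°, λ = atan2(p_y, p_x) ≈ 75.49°.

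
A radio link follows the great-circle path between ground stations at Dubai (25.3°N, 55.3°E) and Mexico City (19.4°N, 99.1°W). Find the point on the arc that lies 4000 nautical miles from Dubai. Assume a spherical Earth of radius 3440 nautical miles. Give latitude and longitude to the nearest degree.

The haversine formula gives a central angle δ ≈ 2.249 rad (128.8°) between the endpoints. The total great-circle distance is δ·R ≈ 2.249 × 3440 ≈ 7735 nmi, so the target fraction is f = 4000/7735 ≈ 0.517.
Interpolate at f ≈ 0.517 with slerp weights a = sin((1−f)δ)/sin δ ≈ 1.136, b = sin(fδ)/sin δ ≈ 1.178.
p = a·p₁ + b·p₂ ≈ (0.409, -0.253, 0.877); φ = arcsin(p_z) ≈ 61.26°, λ = atan2(p_y, p_x) ≈ -31.79°.

≈ 61°N, 32°W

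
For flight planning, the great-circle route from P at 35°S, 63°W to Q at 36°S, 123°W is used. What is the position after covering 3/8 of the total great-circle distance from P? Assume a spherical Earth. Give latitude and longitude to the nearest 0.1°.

Write both endpoints as unit vectors p₁, p₂ with components (cos φ cos λ, cos φ sin λ, sin φ).
The central angle between the endpoints is δ = arccos(p₁·p₂) ≈ 0.839 rad (48.0°).
Interpolate at f = 3/8 with slerp weights a = sin((1−f)δ)/sin δ ≈ 0.673, b = sin(fδ)/sin δ ≈ 0.416.
p = a·p₁ + b·p₂ ≈ (0.067, -0.773, -0.630); φ = arcsin(p_z) ≈ -39.08°, λ = atan2(p_y, p_x) ≈ -85.05°.

≈ 39.1°S, 85.0°W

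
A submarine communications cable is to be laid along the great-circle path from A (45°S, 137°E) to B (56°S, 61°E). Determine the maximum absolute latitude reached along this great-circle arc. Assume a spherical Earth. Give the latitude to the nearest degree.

≈ 58°S

The great circle lies in the plane with unit normal n̂ = (p₁ × p₂)/|p₁ × p₂|.
Here n̂_z ≈ -0.525; the vertex latitude is φ_max = arccos|n̂_z| ≈ 58.4°.
Check via Clairaut: cos φ_max = |cos φ₁| · sin C = cos(45.0°)·sin(132.1°) ≈ 0.525, again giving ≈ 58.4°.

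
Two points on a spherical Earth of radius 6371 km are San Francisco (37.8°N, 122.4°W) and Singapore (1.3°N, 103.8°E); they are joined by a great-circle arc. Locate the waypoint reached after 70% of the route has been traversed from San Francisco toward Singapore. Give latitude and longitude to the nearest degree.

From cos δ = sin φ₁ sin φ₂ + cos φ₁ cos φ₂ cos Δλ, the central angle is δ ≈ 2.133 rad (122.2°).
Interpolate at f = 0.70 with slerp weights a = sin((1−f)δ)/sin δ ≈ 0.706, b = sin(fδ)/sin δ ≈ 1.178.
p = a·p₁ + b·p₂ ≈ (-0.580, 0.673, 0.459); φ = arcsin(p_z) ≈ 27.33°, λ = atan2(p_y, p_x) ≈ 130.73°.

≈ (27°N, 131°E)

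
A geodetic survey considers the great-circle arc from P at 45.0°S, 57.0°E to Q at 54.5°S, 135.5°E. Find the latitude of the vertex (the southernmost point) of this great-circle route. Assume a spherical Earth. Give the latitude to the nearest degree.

The great circle lies in the plane with unit normal n̂ = (p₁ × p₂)/|p₁ × p₂|.
Here n̂_z ≈ +0.534; the vertex latitude is φ_max = arccos|n̂_z| ≈ 57.7°.
Check via Clairaut: cos φ_max = |cos φ₁| · sin C = cos(45.0°)·sin(131.0°) ≈ 0.534, again giving ≈ 57.7°.

≈ 58°S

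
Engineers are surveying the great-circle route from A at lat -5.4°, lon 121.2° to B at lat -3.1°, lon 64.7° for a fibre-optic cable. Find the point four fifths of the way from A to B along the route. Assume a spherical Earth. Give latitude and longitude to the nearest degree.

Write both endpoints as unit vectors p₁, p₂ with components (cos φ cos λ, cos φ sin λ, sin φ).
The central angle between the endpoints is δ = arccos(p₁·p₂) ≈ 0.984 rad (56.4°).
Interpolate at f = 4/5 with slerp weights a = sin((1−f)δ)/sin δ ≈ 0.235, b = sin(fδ)/sin δ ≈ 0.851.
p = a·p₁ + b·p₂ ≈ (0.242, 0.968, -0.068); φ = arcsin(p_z) ≈ -3.90°, λ = atan2(p_y, p_x) ≈ 75.97°.

≈ lat -4°, lon 76°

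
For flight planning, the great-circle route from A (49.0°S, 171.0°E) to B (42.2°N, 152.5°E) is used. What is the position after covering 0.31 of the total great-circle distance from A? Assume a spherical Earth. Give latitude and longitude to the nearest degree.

From cos δ = sin φ₁ sin φ₂ + cos φ₁ cos φ₂ cos Δλ, the central angle is δ ≈ 1.617 rad (92.6°).
Interpolate at f = 0.31 with slerp weights a = sin((1−f)δ)/sin δ ≈ 0.899, b = sin(fδ)/sin δ ≈ 0.481.
p = a·p₁ + b·p₂ ≈ (-0.899, 0.257, -0.355); φ = arcsin(p_z) ≈ -20.82°, λ = atan2(p_y, p_x) ≈ 164.05°.

≈ (21°S, 164°E)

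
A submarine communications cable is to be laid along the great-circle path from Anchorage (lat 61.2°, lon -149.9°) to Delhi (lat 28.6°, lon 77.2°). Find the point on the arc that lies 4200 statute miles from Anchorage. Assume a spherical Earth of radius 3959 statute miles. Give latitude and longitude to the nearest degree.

Write both endpoints as unit vectors p₁, p₂ with components (cos φ cos λ, cos φ sin λ, sin φ).
The central angle between the endpoints is δ = arccos(p₁·p₂) ≈ 1.439 rad (82.4°). The total great-circle distance is δ·R ≈ 1.439 × 3959 ≈ 5696 mi, so the target fraction is f = 4200/5696 ≈ 0.737.
Interpolate at f ≈ 0.737 with slerp weights a = sin((1−f)δ)/sin δ ≈ 0.372, b = sin(fδ)/sin δ ≈ 0.880.
p = a·p₁ + b·p₂ ≈ (0.016, 0.664, 0.748); φ = arcsin(p_z) ≈ 48.39°, λ = atan2(p_y, p_x) ≈ 88.61°.

≈ lat 48°, lon 89°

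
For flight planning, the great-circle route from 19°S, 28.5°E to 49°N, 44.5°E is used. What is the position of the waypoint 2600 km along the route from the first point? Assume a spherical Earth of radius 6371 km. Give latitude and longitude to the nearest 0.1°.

≈ 4.0°N, 32.9°E

Convert each endpoint to a unit vector on the sphere (x = cos φ cos λ, y = cos φ sin λ, z = sin φ).
The central angle between the endpoints is δ = arccos(p₁·p₂) ≈ 1.213 rad (69.5°). The total great-circle distance is δ·R ≈ 1.213 × 6371 ≈ 7726 km, so the target fraction is f = 2600/7726 ≈ 0.337.
Interpolate at f ≈ 0.337 with slerp weights a = sin((1−f)δ)/sin δ ≈ 0.769, b = sin(fδ)/sin δ ≈ 0.424.
p = a·p₁ + b·p₂ ≈ (0.838, 0.542, 0.069); φ = arcsin(p_z) ≈ 3.98°, λ = atan2(p_y, p_x) ≈ 32.91°.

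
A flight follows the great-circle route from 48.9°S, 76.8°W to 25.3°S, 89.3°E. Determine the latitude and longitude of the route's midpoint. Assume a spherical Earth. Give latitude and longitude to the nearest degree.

Convert each endpoint to a unit vector on the sphere (x = cos φ cos λ, y = cos φ sin λ, z = sin φ).
The central angle between the endpoints is δ = arccos(p₁·p₂) ≈ 1.829 rad (104.8°).
Interpolate at f = 1/2 with slerp weights a = sin((1−f)δ)/sin δ ≈ 0.819, b = sin(fδ)/sin δ ≈ 0.819.
p = a·p₁ + b·p₂ ≈ (0.132, 0.216, -0.967); φ = arcsin(p_z) ≈ -75.32°, λ = atan2(p_y, p_x) ≈ 58.60°.

≈ 75°S, 59°E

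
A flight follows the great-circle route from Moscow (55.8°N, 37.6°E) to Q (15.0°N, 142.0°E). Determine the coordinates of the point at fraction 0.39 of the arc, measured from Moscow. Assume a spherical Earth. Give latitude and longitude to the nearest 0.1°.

≈ (52.9°N, 96.4°E)

From cos δ = sin φ₁ sin φ₂ + cos φ₁ cos φ₂ cos Δλ, the central angle is δ ≈ 1.492 rad (85.5°).
Interpolate at f = 0.39 with slerp weights a = sin((1−f)δ)/sin δ ≈ 0.792, b = sin(fδ)/sin δ ≈ 0.551.
p = a·p₁ + b·p₂ ≈ (-0.067, 0.599, 0.798); φ = arcsin(p_z) ≈ 52.91°, λ = atan2(p_y, p_x) ≈ 96.37°.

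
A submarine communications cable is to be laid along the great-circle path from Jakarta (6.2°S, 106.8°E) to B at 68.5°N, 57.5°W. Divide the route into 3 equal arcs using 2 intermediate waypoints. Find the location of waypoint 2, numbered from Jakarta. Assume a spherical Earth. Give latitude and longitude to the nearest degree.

The haversine formula gives a central angle δ ≈ 2.039 rad (116.8°) between the endpoints.
Interpolate at f = 2/3 with slerp weights a = sin((1−f)δ)/sin δ ≈ 0.704, b = sin(fδ)/sin δ ≈ 1.096.
p = a·p₁ + b·p₂ ≈ (0.013, 0.332, 0.943); φ = arcsin(p_z) ≈ 70.61°, λ = atan2(p_y, p_x) ≈ 87.69°.

≈ 71°N, 88°E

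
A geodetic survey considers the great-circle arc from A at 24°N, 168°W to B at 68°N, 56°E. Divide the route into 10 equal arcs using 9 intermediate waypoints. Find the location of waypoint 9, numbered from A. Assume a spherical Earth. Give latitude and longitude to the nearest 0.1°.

≈ 73.5°N, 74.9°E

The haversine formula gives a central angle δ ≈ 1.439 rad (82.5°) between the endpoints.
Interpolate at f = 9/10 with slerp weights a = sin((1−f)δ)/sin δ ≈ 0.145, b = sin(fδ)/sin δ ≈ 0.971.
p = a·p₁ + b·p₂ ≈ (0.074, 0.274, 0.959); φ = arcsin(p_z) ≈ 73.51°, λ = atan2(p_y, p_x) ≈ 74.88°.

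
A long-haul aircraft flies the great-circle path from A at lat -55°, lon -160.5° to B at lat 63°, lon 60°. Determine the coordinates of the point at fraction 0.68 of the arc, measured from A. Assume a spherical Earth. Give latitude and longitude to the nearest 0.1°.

From cos δ = sin φ₁ sin φ₂ + cos φ₁ cos φ₂ cos Δλ, the central angle is δ ≈ 2.759 rad (158.1°).
Interpolate at f = 0.68 with slerp weights a = sin((1−f)δ)/sin δ ≈ 2.072, b = sin(fδ)/sin δ ≈ 2.558.
p = a·p₁ + b·p₂ ≈ (-0.540, 0.609, 0.581); φ = arcsin(p_z) ≈ 35.55°, λ = atan2(p_y, p_x) ≈ 131.56°.

≈ lat 35.5°, lon 131.6°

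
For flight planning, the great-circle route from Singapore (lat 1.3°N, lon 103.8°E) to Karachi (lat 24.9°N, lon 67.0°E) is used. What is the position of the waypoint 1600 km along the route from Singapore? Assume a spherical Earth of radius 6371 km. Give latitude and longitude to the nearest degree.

≈ lat 10°N, lon 92°E

Write both endpoints as unit vectors p₁, p₂ with components (cos φ cos λ, cos φ sin λ, sin φ).
The central angle between the endpoints is δ = arccos(p₁·p₂) ≈ 0.744 rad (42.6°). The total great-circle distance is δ·R ≈ 0.744 × 6371 ≈ 4741 km, so the target fraction is f = 1600/4741 ≈ 0.337.
Interpolate at f ≈ 0.337 with slerp weights a = sin((1−f)δ)/sin δ ≈ 0.699, b = sin(fδ)/sin δ ≈ 0.367.
p = a·p₁ + b·p₂ ≈ (-0.037, 0.985, 0.170); φ = arcsin(p_z) ≈ 9.81°, λ = atan2(p_y, p_x) ≈ 92.13°.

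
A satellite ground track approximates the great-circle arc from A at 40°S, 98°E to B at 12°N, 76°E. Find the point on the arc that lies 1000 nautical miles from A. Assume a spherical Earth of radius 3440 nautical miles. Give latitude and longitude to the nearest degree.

Write both endpoints as unit vectors p₁, p₂ with components (cos φ cos λ, cos φ sin λ, sin φ).
The central angle between the endpoints is δ = arccos(p₁·p₂) ≈ 0.975 rad (55.9°). The total great-circle distance is δ·R ≈ 0.975 × 3440 ≈ 3354 nmi, so the target fraction is f = 1000/3354 ≈ 0.298.
Interpolate at f ≈ 0.298 with slerp weights a = sin((1−f)δ)/sin δ ≈ 0.764, b = sin(fδ)/sin δ ≈ 0.346.
p = a·p₁ + b·p₂ ≈ (0.001, 0.908, -0.419); φ = arcsin(p_z) ≈ -24.77°, λ = atan2(p_y, p_x) ≈ 89.97°.

≈ 25°S, 90°E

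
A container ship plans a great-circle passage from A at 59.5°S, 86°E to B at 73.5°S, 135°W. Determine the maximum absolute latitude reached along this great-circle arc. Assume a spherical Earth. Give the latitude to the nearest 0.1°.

The great circle lies in the plane with unit normal n̂ = (p₁ × p₂)/|p₁ × p₂|.
Here n̂_z ≈ +0.136; the vertex latitude is φ_max = arccos|n̂_z| ≈ 82.2°.
Check via Clairaut: cos φ_max = |cos φ₁| · sin C = cos(59.5°)·sin(164.5°) ≈ 0.136, again giving ≈ 82.2°.

≈ 82.2°S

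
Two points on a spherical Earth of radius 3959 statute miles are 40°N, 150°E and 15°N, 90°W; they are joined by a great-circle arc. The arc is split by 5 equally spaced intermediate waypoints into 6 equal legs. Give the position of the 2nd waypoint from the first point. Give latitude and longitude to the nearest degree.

≈ 49°N, 163°W

Convert each endpoint to a unit vector on the sphere (x = cos φ cos λ, y = cos φ sin λ, z = sin φ).
The central angle between the endpoints is δ = arccos(p₁·p₂) ≈ 1.776 rad (101.7°).
Interpolate at f = 2/6 with slerp weights a = sin((1−f)δ)/sin δ ≈ 0.946, b = sin(fδ)/sin δ ≈ 0.570.
p = a·p₁ + b·p₂ ≈ (-0.628, -0.188, 0.756); φ = arcsin(p_z) ≈ 49.07°, λ = atan2(p_y, p_x) ≈ -163.31°.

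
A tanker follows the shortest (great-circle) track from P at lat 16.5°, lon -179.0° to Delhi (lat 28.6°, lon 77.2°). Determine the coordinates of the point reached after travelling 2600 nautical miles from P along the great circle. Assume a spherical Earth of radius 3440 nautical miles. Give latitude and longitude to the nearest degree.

Convert each endpoint to a unit vector on the sphere (x = cos φ cos λ, y = cos φ sin λ, z = sin φ).
The central angle between the endpoints is δ = arccos(p₁·p₂) ≈ 1.636 rad (93.7°). The total great-circle distance is δ·R ≈ 1.636 × 3440 ≈ 5627 nmi, so the target fraction is f = 2600/5627 ≈ 0.462.
Interpolate at f ≈ 0.462 with slerp weights a = sin((1−f)δ)/sin δ ≈ 0.772, b = sin(fδ)/sin δ ≈ 0.687.
p = a·p₁ + b·p₂ ≈ (-0.607, 0.576, 0.548); φ = arcsin(p_z) ≈ 33.25°, λ = atan2(p_y, p_x) ≈ 136.51°.

≈ lat 33°, lon 137°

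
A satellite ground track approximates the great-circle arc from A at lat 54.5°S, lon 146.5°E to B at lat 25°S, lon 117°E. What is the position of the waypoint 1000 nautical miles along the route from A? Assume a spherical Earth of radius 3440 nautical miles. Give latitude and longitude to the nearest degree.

Write both endpoints as unit vectors p₁, p₂ with components (cos φ cos λ, cos φ sin λ, sin φ).
The central angle between the endpoints is δ = arccos(p₁·p₂) ≈ 0.640 rad (36.7°). The total great-circle distance is δ·R ≈ 0.640 × 3440 ≈ 2201 nmi, so the target fraction is f = 1000/2201 ≈ 0.454.
Interpolate at f ≈ 0.454 with slerp weights a = sin((1−f)δ)/sin δ ≈ 0.573, b = sin(fδ)/sin δ ≈ 0.480.
p = a·p₁ + b·p₂ ≈ (-0.475, 0.571, -0.669); φ = arcsin(p_z) ≈ -42.02°, λ = atan2(p_y, p_x) ≈ 129.74°.

≈ lat 42°S, lon 130°E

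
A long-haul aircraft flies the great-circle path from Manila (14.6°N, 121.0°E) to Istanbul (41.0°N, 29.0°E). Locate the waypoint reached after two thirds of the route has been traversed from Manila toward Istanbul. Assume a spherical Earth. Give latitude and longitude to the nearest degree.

≈ 41°N, 65°E

From cos δ = sin φ₁ sin φ₂ + cos φ₁ cos φ₂ cos Δλ, the central angle is δ ≈ 1.430 rad (82.0°).
Interpolate at f = 2/3 with slerp weights a = sin((1−f)δ)/sin δ ≈ 0.464, b = sin(fδ)/sin δ ≈ 0.824.
p = a·p₁ + b·p₂ ≈ (0.313, 0.686, 0.657); φ = arcsin(p_z) ≈ 41.09°, λ = atan2(p_y, p_x) ≈ 65.49°.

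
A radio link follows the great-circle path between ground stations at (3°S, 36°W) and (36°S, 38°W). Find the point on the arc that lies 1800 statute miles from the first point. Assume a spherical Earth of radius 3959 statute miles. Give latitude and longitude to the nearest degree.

Write both endpoints as unit vectors p₁, p₂ with components (cos φ cos λ, cos φ sin λ, sin φ).
The central angle between the endpoints is δ = arccos(p₁·p₂) ≈ 0.577 rad (33.1°). The total great-circle distance is δ·R ≈ 0.577 × 3959 ≈ 2284 mi, so the target fraction is f = 1800/2284 ≈ 0.788.
Interpolate at f ≈ 0.788 with slerp weights a = sin((1−f)δ)/sin δ ≈ 0.224, b = sin(fδ)/sin δ ≈ 0.805.
p = a·p₁ + b·p₂ ≈ (0.694, -0.532, -0.485); φ = arcsin(p_z) ≈ -29.01°, λ = atan2(p_y, p_x) ≈ -37.49°.

≈ (29°S, 37°W)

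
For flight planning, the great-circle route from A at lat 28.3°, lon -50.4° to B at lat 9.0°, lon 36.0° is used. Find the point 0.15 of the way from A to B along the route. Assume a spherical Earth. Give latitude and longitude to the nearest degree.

≈ lat 29°, lon -36°

Convert each endpoint to a unit vector on the sphere (x = cos φ cos λ, y = cos φ sin λ, z = sin φ).
The central angle between the endpoints is δ = arccos(p₁·p₂) ≈ 1.442 rad (82.6°).
Interpolate at f = 0.15 with slerp weights a = sin((1−f)δ)/sin δ ≈ 0.949, b = sin(fδ)/sin δ ≈ 0.216.
p = a·p₁ + b·p₂ ≈ (0.705, -0.518, 0.484); φ = arcsin(p_z) ≈ 28.93°, λ = atan2(p_y, p_x) ≈ -36.30°.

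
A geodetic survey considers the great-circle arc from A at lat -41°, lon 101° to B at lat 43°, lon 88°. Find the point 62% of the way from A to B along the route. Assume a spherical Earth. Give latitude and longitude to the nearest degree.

Write both endpoints as unit vectors p₁, p₂ with components (cos φ cos λ, cos φ sin λ, sin φ).
The central angle between the endpoints is δ = arccos(p₁·p₂) ≈ 1.480 rad (84.8°).
Interpolate at f = 0.62 with slerp weights a = sin((1−f)δ)/sin δ ≈ 0.536, b = sin(fδ)/sin δ ≈ 0.798.
p = a·p₁ + b·p₂ ≈ (-0.057, 0.980, 0.193); φ = arcsin(p_z) ≈ 11.10°, λ = atan2(p_y, p_x) ≈ 93.32°.

≈ lat 11°, lon 93°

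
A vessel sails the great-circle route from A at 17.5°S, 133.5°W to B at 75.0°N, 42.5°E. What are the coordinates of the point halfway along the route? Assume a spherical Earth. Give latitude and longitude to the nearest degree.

≈ 44°N, 132°W

Write both endpoints as unit vectors p₁, p₂ with components (cos φ cos λ, cos φ sin λ, sin φ).
The central angle between the endpoints is δ = arccos(p₁·p₂) ≈ 2.137 rad (122.5°).
Interpolate at f = 1/2 with slerp weights a = sin((1−f)δ)/sin δ ≈ 1.039, b = sin(fδ)/sin δ ≈ 1.039.
p = a·p₁ + b·p₂ ≈ (-0.484, -0.537, 0.691); φ = arcsin(p_z) ≈ 43.71°, λ = atan2(p_y, p_x) ≈ -132.01°.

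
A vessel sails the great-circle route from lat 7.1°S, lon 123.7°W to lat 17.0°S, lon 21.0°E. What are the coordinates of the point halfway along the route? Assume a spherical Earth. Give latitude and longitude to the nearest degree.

From cos δ = sin φ₁ sin φ₂ + cos φ₁ cos φ₂ cos Δλ, the central angle is δ ≈ 2.401 rad (137.6°).
Interpolate at f = 1/2 with slerp weights a = sin((1−f)δ)/sin δ ≈ 1.382, b = sin(fδ)/sin δ ≈ 1.382.
p = a·p₁ + b·p₂ ≈ (0.473, -0.668, -0.575); φ = arcsin(p_z) ≈ -35.10°, λ = atan2(p_y, p_x) ≈ -54.68°.

≈ lat 35°S, lon 55°W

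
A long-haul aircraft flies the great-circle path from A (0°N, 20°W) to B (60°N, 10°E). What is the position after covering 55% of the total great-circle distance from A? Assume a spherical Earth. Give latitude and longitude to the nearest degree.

≈ (34°N, 9°W)

Write both endpoints as unit vectors p₁, p₂ with components (cos φ cos λ, cos φ sin λ, sin φ).
The central angle between the endpoints is δ = arccos(p₁·p₂) ≈ 1.123 rad (64.3°).
Interpolate at f = 0.55 with slerp weights a = sin((1−f)δ)/sin δ ≈ 0.537, b = sin(fδ)/sin δ ≈ 0.642.
p = a·p₁ + b·p₂ ≈ (0.821, -0.128, 0.556); φ = arcsin(p_z) ≈ 33.81°, λ = atan2(p_y, p_x) ≈ -8.85°.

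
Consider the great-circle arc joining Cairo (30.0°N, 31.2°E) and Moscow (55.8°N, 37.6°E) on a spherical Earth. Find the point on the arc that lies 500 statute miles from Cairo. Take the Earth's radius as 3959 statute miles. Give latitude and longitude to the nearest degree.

Convert each endpoint to a unit vector on the sphere (x = cos φ cos λ, y = cos φ sin λ, z = sin φ).
The central angle between the endpoints is δ = arccos(p₁·p₂) ≈ 0.457 rad (26.2°). The total great-circle distance is δ·R ≈ 0.457 × 3959 ≈ 1810 mi, so the target fraction is f = 500/1810 ≈ 0.276.
Interpolate at f ≈ 0.276 with slerp weights a = sin((1−f)δ)/sin δ ≈ 0.736, b = sin(fδ)/sin δ ≈ 0.285.
p = a·p₁ + b·p₂ ≈ (0.672, 0.428, 0.604); φ = arcsin(p_z) ≈ 37.16°, λ = atan2(p_y, p_x) ≈ 32.49°.

≈ (37°N, 32°E)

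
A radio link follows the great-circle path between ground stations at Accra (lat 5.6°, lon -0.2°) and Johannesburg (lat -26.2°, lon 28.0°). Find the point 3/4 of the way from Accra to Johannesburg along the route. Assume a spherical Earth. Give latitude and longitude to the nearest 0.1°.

≈ lat -18.6°, lon 20.2°

Convert each endpoint to a unit vector on the sphere (x = cos φ cos λ, y = cos φ sin λ, z = sin φ).
The central angle between the endpoints is δ = arccos(p₁·p₂) ≈ 0.732 rad (41.9°).
Interpolate at f = 3/4 with slerp weights a = sin((1−f)δ)/sin δ ≈ 0.272, b = sin(fδ)/sin δ ≈ 0.781.
p = a·p₁ + b·p₂ ≈ (0.890, 0.328, -0.318); φ = arcsin(p_z) ≈ -18.55°, λ = atan2(p_y, p_x) ≈ 20.24°.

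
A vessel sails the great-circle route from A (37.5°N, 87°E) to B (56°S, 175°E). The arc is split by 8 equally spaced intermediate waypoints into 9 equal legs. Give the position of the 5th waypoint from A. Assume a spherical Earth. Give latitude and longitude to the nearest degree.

≈ (18°S, 125°E)

Write both endpoints as unit vectors p₁, p₂ with components (cos φ cos λ, cos φ sin λ, sin φ).
The central angle between the endpoints is δ = arccos(p₁·p₂) ≈ 2.082 rad (119.3°).
Interpolate at f = 5/9 with slerp weights a = sin((1−f)δ)/sin δ ≈ 0.916, b = sin(fδ)/sin δ ≈ 1.050.
p = a·p₁ + b·p₂ ≈ (-0.547, 0.777, -0.313); φ = arcsin(p_z) ≈ -18.22°, λ = atan2(p_y, p_x) ≈ 125.14°.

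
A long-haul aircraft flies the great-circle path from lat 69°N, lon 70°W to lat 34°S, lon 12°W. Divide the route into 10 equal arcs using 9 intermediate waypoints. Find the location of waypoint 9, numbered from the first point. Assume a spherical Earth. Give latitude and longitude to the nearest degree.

Convert each endpoint to a unit vector on the sphere (x = cos φ cos λ, y = cos φ sin λ, z = sin φ).
The central angle between the endpoints is δ = arccos(p₁·p₂) ≈ 1.944 rad (111.4°).
Interpolate at f = 9/10 with slerp weights a = sin((1−f)δ)/sin δ ≈ 0.207, b = sin(fδ)/sin δ ≈ 1.057.
p = a·p₁ + b·p₂ ≈ (0.882, -0.252, -0.397); φ = arcsin(p_z) ≈ -23.41°, λ = atan2(p_y, p_x) ≈ -15.94°.

≈ lat 23°S, lon 16°W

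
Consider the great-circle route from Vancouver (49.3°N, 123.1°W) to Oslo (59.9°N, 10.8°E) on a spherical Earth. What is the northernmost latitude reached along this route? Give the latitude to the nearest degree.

The great circle lies in the plane with unit normal n̂ = (p₁ × p₂)/|p₁ × p₂|.
Here n̂_z ≈ +0.261; the vertex latitude is φ_max = arccos|n̂_z| ≈ 74.9°.

≈ 75°N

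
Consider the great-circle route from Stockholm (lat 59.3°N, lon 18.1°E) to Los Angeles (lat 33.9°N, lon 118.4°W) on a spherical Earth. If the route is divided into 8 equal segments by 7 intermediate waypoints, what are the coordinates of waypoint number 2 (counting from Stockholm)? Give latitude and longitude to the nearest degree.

From cos δ = sin φ₁ sin φ₂ + cos φ₁ cos φ₂ cos Δλ, the central angle is δ ≈ 1.398 rad (80.1°).
Interpolate at f = 2/8 with slerp weights a = sin((1−f)δ)/sin δ ≈ 0.880, b = sin(fδ)/sin δ ≈ 0.348.
p = a·p₁ + b·p₂ ≈ (0.290, -0.114, 0.950); φ = arcsin(p_z) ≈ 71.86°, λ = atan2(p_y, p_x) ≈ -21.52°.

≈ lat 72°N, lon 22°W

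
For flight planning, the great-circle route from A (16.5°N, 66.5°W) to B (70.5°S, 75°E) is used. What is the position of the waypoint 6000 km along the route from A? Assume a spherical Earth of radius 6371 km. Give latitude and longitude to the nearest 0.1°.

≈ (35.8°S, 52.5°W)

Write both endpoints as unit vectors p₁, p₂ with components (cos φ cos λ, cos φ sin λ, sin φ).
The central angle between the endpoints is δ = arccos(p₁·p₂) ≈ 2.116 rad (121.2°). The total great-circle distance is δ·R ≈ 2.116 × 6371 ≈ 13478 km, so the target fraction is f = 6000/13478 ≈ 0.445.
Interpolate at f ≈ 0.445 with slerp weights a = sin((1−f)δ)/sin δ ≈ 1.078, b = sin(fδ)/sin δ ≈ 0.945.
p = a·p₁ + b·p₂ ≈ (0.494, -0.643, -0.585); φ = arcsin(p_z) ≈ -35.80°, λ = atan2(p_y, p_x) ≈ -52.48°.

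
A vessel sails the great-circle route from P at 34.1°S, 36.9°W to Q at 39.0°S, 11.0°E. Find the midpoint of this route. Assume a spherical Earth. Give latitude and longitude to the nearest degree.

Write both endpoints as unit vectors p₁, p₂ with components (cos φ cos λ, cos φ sin λ, sin φ).
The central angle between the endpoints is δ = arccos(p₁·p₂) ≈ 0.669 rad (38.3°).
Interpolate at f = 1/2 with slerp weights a = sin((1−f)δ)/sin δ ≈ 0.529, b = sin(fδ)/sin δ ≈ 0.529.
p = a·p₁ + b·p₂ ≈ (0.754, -0.185, -0.630); φ = arcsin(p_z) ≈ -39.04°, λ = atan2(p_y, p_x) ≈ -13.76°.

≈ 39°S, 14°W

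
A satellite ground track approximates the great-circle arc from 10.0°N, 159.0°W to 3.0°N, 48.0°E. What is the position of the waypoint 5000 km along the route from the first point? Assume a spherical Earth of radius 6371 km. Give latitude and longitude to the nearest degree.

≈ 24°N, 156°E

The haversine formula gives a central angle δ ≈ 2.620 rad (150.1°) between the endpoints. The total great-circle distance is δ·R ≈ 2.620 × 6371 ≈ 16694 km, so the target fraction is f = 5000/16694 ≈ 0.300.
Interpolate at f ≈ 0.300 with slerp weights a = sin((1−f)δ)/sin δ ≈ 1.938, b = sin(fδ)/sin δ ≈ 1.419.
p = a·p₁ + b·p₂ ≈ (-0.834, 0.369, 0.411); φ = arcsin(p_z) ≈ 24.26°, λ = atan2(p_y, p_x) ≈ 156.12°.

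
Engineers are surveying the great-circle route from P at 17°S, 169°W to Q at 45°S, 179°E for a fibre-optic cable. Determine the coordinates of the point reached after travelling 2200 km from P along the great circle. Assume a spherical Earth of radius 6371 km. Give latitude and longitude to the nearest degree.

Convert each endpoint to a unit vector on the sphere (x = cos φ cos λ, y = cos φ sin λ, z = sin φ).
The central angle between the endpoints is δ = arccos(p₁·p₂) ≈ 0.519 rad (29.8°). The total great-circle distance is δ·R ≈ 0.519 × 6371 ≈ 3308 km, so the target fraction is f = 2200/3308 ≈ 0.665.
Interpolate at f ≈ 0.665 with slerp weights a = sin((1−f)δ)/sin δ ≈ 0.349, b = sin(fδ)/sin δ ≈ 0.682.
p = a·p₁ + b·p₂ ≈ (-0.810, -0.055, -0.584); φ = arcsin(p_z) ≈ -35.75°, λ = atan2(p_y, p_x) ≈ -176.10°.

≈ 36°S, 176°W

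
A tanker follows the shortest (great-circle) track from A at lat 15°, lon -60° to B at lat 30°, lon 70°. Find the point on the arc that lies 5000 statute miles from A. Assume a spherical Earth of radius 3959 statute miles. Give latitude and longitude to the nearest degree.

≈ lat 45°, lon 20°

Write both endpoints as unit vectors p₁, p₂ with components (cos φ cos λ, cos φ sin λ, sin φ).
The central angle between the endpoints is δ = arccos(p₁·p₂) ≈ 1.991 rad (114.1°). The total great-circle distance is δ·R ≈ 1.991 × 3959 ≈ 7884 mi, so the target fraction is f = 5000/7884 ≈ 0.634.
Interpolate at f ≈ 0.634 with slerp weights a = sin((1−f)δ)/sin δ ≈ 0.729, b = sin(fδ)/sin δ ≈ 1.044.
p = a·p₁ + b·p₂ ≈ (0.661, 0.240, 0.711); φ = arcsin(p_z) ≈ 45.29°, λ = atan2(p_y, p_x) ≈ 19.91°.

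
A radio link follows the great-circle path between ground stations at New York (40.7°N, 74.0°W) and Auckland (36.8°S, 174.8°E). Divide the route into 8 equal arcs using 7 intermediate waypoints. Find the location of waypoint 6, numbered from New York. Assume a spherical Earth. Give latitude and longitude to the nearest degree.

≈ (19°S, 155°W)

From cos δ = sin φ₁ sin φ₂ + cos φ₁ cos φ₂ cos Δλ, the central angle is δ ≈ 2.227 rad (127.6°).
Interpolate at f = 6/8 with slerp weights a = sin((1−f)δ)/sin δ ≈ 0.667, b = sin(fδ)/sin δ ≈ 1.256.
p = a·p₁ + b·p₂ ≈ (-0.862, -0.395, -0.317); φ = arcsin(p_z) ≈ -18.51°, λ = atan2(p_y, p_x) ≈ -155.39°.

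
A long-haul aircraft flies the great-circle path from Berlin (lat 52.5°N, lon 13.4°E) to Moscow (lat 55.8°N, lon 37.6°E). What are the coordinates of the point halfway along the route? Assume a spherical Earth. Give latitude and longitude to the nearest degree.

≈ lat 55°N, lon 25°E

Write both endpoints as unit vectors p₁, p₂ with components (cos φ cos λ, cos φ sin λ, sin φ).
The central angle between the endpoints is δ = arccos(p₁·p₂) ≈ 0.253 rad (14.5°).
Interpolate at f = 1/2 with slerp weights a = sin((1−f)δ)/sin δ ≈ 0.504, b = sin(fδ)/sin δ ≈ 0.504.
p = a·p₁ + b·p₂ ≈ (0.523, 0.244, 0.817); φ = arcsin(p_z) ≈ 54.76°, λ = atan2(p_y, p_x) ≈ 25.01°.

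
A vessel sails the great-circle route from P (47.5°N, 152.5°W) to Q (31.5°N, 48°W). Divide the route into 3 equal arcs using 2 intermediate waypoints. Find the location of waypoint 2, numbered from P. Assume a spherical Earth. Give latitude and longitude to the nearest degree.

≈ (48°N, 73°W)

Write both endpoints as unit vectors p₁, p₂ with components (cos φ cos λ, cos φ sin λ, sin φ).
The central angle between the endpoints is δ = arccos(p₁·p₂) ≈ 1.327 rad (76.1°).
Interpolate at f = 2/3 with slerp weights a = sin((1−f)δ)/sin δ ≈ 0.441, b = sin(fδ)/sin δ ≈ 0.797.
p = a·p₁ + b·p₂ ≈ (0.191, -0.643, 0.742); φ = arcsin(p_z) ≈ 47.89°, λ = atan2(p_y, p_x) ≈ -73.49°.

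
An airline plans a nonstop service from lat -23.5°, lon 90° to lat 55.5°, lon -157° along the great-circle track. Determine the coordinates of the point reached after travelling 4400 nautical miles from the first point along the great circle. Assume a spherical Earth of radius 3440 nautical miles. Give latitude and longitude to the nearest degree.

≈ lat 35°, lon 136°

Write both endpoints as unit vectors p₁, p₂ with components (cos φ cos λ, cos φ sin λ, sin φ).
The central angle between the endpoints is δ = arccos(p₁·p₂) ≈ 2.131 rad (122.1°). The total great-circle distance is δ·R ≈ 2.131 × 3440 ≈ 7332 nmi, so the target fraction is f = 4400/7332 ≈ 0.600.
Interpolate at f ≈ 0.600 with slerp weights a = sin((1−f)δ)/sin δ ≈ 0.889, b = sin(fδ)/sin δ ≈ 1.131.
p = a·p₁ + b·p₂ ≈ (-0.590, 0.565, 0.578); φ = arcsin(p_z) ≈ 35.28°, λ = atan2(p_y, p_x) ≈ 136.23°.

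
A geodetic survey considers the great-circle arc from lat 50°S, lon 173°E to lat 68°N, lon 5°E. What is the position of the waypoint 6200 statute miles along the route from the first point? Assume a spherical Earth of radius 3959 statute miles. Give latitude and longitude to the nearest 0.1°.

Write both endpoints as unit vectors p₁, p₂ with components (cos φ cos λ, cos φ sin λ, sin φ).
The central angle between the endpoints is δ = arccos(p₁·p₂) ≈ 2.811 rad (161.0°). The total great-circle distance is δ·R ≈ 2.811 × 3959 ≈ 11128 mi, so the target fraction is f = 6200/11128 ≈ 0.557.
Interpolate at f ≈ 0.557 with slerp weights a = sin((1−f)δ)/sin δ ≈ 2.917, b = sin(fδ)/sin δ ≈ 3.079.
p = a·p₁ + b·p₂ ≈ (-0.712, 0.329, 0.620); φ = arcsin(p_z) ≈ 38.34°, λ = atan2(p_y, p_x) ≈ 155.20°.

≈ lat 38.3°N, lon 155.2°E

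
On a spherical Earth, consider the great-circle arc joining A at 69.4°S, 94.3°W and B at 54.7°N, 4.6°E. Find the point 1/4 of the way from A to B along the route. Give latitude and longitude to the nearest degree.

Convert each endpoint to a unit vector on the sphere (x = cos φ cos λ, y = cos φ sin λ, z = sin φ).
The central angle between the endpoints is δ = arccos(p₁·p₂) ≈ 2.490 rad (142.7°).
Interpolate at f = 1/4 with slerp weights a = sin((1−f)δ)/sin δ ≈ 1.578, b = sin(fδ)/sin δ ≈ 0.962.
p = a·p₁ + b·p₂ ≈ (0.513, -0.509, -0.692); φ = arcsin(p_z) ≈ -43.75°, λ = atan2(p_y, p_x) ≈ -44.79°.

≈ 44°S, 45°W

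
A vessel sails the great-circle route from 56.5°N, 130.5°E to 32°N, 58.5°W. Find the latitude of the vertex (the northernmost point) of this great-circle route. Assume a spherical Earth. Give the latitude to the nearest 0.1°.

≈ 85.8°N

The great circle lies in the plane with unit normal n̂ = (p₁ × p₂)/|p₁ × p₂|.
Here n̂_z ≈ +0.073; the vertex latitude is φ_max = arccos|n̂_z| ≈ 85.8°.
Check via Clairaut: cos φ_max = |cos φ₁| · sin C = cos(56.5°)·sin(7.6°) ≈ 0.073, again giving ≈ 85.8°.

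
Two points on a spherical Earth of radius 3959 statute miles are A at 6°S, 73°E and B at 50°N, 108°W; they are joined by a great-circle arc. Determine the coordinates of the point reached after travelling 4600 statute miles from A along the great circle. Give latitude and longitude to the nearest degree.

≈ 61°N, 75°E

Convert each endpoint to a unit vector on the sphere (x = cos φ cos λ, y = cos φ sin λ, z = sin φ).
The central angle between the endpoints is δ = arccos(p₁·p₂) ≈ 2.374 rad (136.0°). The total great-circle distance is δ·R ≈ 2.374 × 3959 ≈ 9397 mi, so the target fraction is f = 4600/9397 ≈ 0.490.
Interpolate at f ≈ 0.490 with slerp weights a = sin((1−f)δ)/sin δ ≈ 1.347, b = sin(fδ)/sin δ ≈ 1.321.
p = a·p₁ + b·p₂ ≈ (0.129, 0.474, 0.871); φ = arcsin(p_z) ≈ 60.56°, λ = atan2(p_y, p_x) ≈ 74.73°.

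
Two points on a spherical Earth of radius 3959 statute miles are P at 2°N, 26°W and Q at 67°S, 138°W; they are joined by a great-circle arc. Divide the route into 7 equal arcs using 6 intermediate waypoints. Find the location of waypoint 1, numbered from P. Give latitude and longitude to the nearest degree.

Write both endpoints as unit vectors p₁, p₂ with components (cos φ cos λ, cos φ sin λ, sin φ).
The central angle between the endpoints is δ = arccos(p₁·p₂) ≈ 1.750 rad (100.3°).
Interpolate at f = 1/7 with slerp weights a = sin((1−f)δ)/sin δ ≈ 1.014, b = sin(fδ)/sin δ ≈ 0.251.
p = a·p₁ + b·p₂ ≈ (0.838, -0.510, -0.196); φ = arcsin(p_z) ≈ -11.31°, λ = atan2(p_y, p_x) ≈ -31.33°.

≈ 11°S, 31°W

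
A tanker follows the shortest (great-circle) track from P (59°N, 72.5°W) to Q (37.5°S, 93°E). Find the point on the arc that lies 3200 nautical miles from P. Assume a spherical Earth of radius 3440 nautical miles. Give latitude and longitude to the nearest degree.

≈ (60°N, 53°E)

Write both endpoints as unit vectors p₁, p₂ with components (cos φ cos λ, cos φ sin λ, sin φ).
The central angle between the endpoints is δ = arccos(p₁·p₂) ≈ 2.732 rad (156.5°). The total great-circle distance is δ·R ≈ 2.732 × 3440 ≈ 9399 nmi, so the target fraction is f = 3200/9399 ≈ 0.340.
Interpolate at f ≈ 0.340 with slerp weights a = sin((1−f)δ)/sin δ ≈ 2.446, b = sin(fδ)/sin δ ≈ 2.015.
p = a·p₁ + b·p₂ ≈ (0.295, 0.395, 0.870); φ = arcsin(p_z) ≈ 60.47°, λ = atan2(p_y, p_x) ≈ 53.21°.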